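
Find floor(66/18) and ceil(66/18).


66/18 = 3.6667
floor = 3
ceil = 4

floor = 3, ceil = 4


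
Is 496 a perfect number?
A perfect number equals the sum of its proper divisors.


Proper divisors of 496: 1, 2, 4, 8, 16, 31, 62, 124, 248
Sum = 1 + 2 + 4 + 8 + 16 + 31 + 62 + 124 + 248 = 496

Yes, 496 is perfect (496 = 496)


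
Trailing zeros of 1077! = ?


floor(1077/5) = 215
floor(1077/25) = 43
floor(1077/125) = 8
floor(1077/625) = 1
Total = 267

267 trailing zeros


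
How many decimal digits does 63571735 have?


63571735 has 8 digits in base 10
floor(log10(63571735)) + 1 = floor(7.8033) + 1 = 8

8 digits (base 10)


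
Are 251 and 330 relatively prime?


Euclidean algorithm:
330 = 1 * 251 + 79
251 = 3 * 79 + 14
79 = 5 * 14 + 9
14 = 1 * 9 + 5
9 = 1 * 5 + 4
5 = 1 * 4 + 1
4 = 4 * 1 + 0
GCD(251, 330) = 1

Yes, coprime (GCD = 1)


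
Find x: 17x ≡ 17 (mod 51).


GCD(17, 51) = 17 divides 17
Divide: 1x ≡ 1 (mod 3)
x ≡ 1 (mod 3)


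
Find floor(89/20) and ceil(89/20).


89/20 = 4.4500
floor = 4
ceil = 5

floor = 4, ceil = 5


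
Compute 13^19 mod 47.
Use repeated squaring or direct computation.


13^1 mod 47 = 13
13^2 mod 47 = 28
13^3 mod 47 = 35
13^4 mod 47 = 32
13^5 mod 47 = 40
13^6 mod 47 = 3
13^7 mod 47 = 39
13^8 mod 47 = 37
13^9 mod 47 = 11
13^10 mod 47 = 2
13^11 mod 47 = 26
13^12 mod 47 = 9
13^13 mod 47 = 23
13^14 mod 47 = 17
13^15 mod 47 = 33
13^16 mod 47 = 6
13^17 mod 47 = 31
13^18 mod 47 = 27
13^19 mod 47 = 22


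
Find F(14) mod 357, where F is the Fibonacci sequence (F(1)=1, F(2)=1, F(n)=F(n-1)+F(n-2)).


F(k) mod 357 for k=1..14:
1, 1, 2, 3, 5, 8, 13, 21, 34, 55, 89, 144, 233, 20
F(14) mod 357 = 20


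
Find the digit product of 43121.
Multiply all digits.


4 × 3 × 1 × 2 × 1 = 24


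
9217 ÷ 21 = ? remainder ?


9217 = 21 * 438 + 19
Check: 9198 + 19 = 9217

q = 438, r = 19


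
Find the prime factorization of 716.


716 / 2 = 358
358 / 2 = 179
179 / 179 = 1
716 = 2^2 × 179


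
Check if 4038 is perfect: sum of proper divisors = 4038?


Proper divisors of 4038: 1, 2, 3, 6, 673, 1346, 2019
Sum = 1 + 2 + 3 + 6 + 673 + 1346 + 2019 = 4050

No, 4038 is not perfect (4050 ≠ 4038)


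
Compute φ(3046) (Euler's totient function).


3046 = 2 × 1523
Prime factors: 2, 1523
φ(3046) = 3046 × (1-1/2) × (1-1/1523)
= 3046 × 1/2 × 1522/1523 = 1522

φ(3046) = 1522


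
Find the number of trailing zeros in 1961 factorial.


floor(1961/5) = 392
floor(1961/25) = 78
floor(1961/125) = 15
floor(1961/625) = 3
Total = 488

488 trailing zeros


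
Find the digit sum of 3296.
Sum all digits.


3 + 2 + 9 + 6 = 20


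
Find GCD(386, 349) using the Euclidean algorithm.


386 = 1 * 349 + 37
349 = 9 * 37 + 16
37 = 2 * 16 + 5
16 = 3 * 5 + 1
5 = 5 * 1 + 0
GCD = 1


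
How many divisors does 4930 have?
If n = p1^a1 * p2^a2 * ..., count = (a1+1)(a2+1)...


4930 = 2^1 × 5^1 × 17^1 × 29^1
d(4930) = (1+1) × (1+1) × (1+1) × (1+1) = 16

16 divisors


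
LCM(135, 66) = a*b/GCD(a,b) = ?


GCD(135, 66) = 3
LCM = 135*66/3 = 8910/3 = 2970

LCM = 2970


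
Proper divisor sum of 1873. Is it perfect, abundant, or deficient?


Proper divisors: 1
Sum = 1 = 1
1 < 1873 → deficient

s(1873) = 1 (deficient)


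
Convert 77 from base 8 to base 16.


77 (base 8) = 63 (decimal)
63 (decimal) = 3F (base 16)


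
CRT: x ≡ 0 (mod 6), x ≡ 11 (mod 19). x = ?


M = 6*19 = 114
M1 = M/6 = 19, M2 = M/19 = 6
M1^(-1) mod 6 = 1, M2^(-1) mod 19 = 16
x = 0*19*1 + 11*6*16 = 1056
1056 mod 114 = 30
Check: 30 mod 6 = 0 ✓, 30 mod 19 = 11 ✓

x ≡ 30 (mod 114)


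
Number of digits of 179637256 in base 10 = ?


179637256 has 9 digits in base 10
floor(log10(179637256)) + 1 = floor(8.2544) + 1 = 9

9 digits (base 10)


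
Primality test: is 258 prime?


258 / 2 = 129 (exact division)
258 is NOT prime.

No, 258 is not prime


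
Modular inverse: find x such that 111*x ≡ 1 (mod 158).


Use the extended Euclidean algorithm on (158, 111); each row r = 158*s + 111*t:
r=158, s=1, t=0
r=111, s=0, t=1
q=1: r=47, s=1, t=-1   [158*(1) + 111*(-1) = 47]
q=2: r=17, s=-2, t=3   [158*(-2) + 111*(3) = 17]
q=2: r=13, s=5, t=-7   [158*(5) + 111*(-7) = 13]
q=1: r=4, s=-7, t=10   [158*(-7) + 111*(10) = 4]
q=3: r=1, s=26, t=-37   [158*(26) + 111*(-37) = 1]
q=4: r=0, s=-111, t=158   [158*(-111) + 111*(158) = 0]
GCD = 1 with t = -37, so 111*(-37) ≡ 1 (mod 158)
Inverse = -37 mod 158 = 121
Check: 111 * 121 = 13431 ≡ 1 (mod 158)

111^(-1) ≡ 121 (mod 158)


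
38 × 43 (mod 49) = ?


38 × 43 = 1634
1634 mod 49 = 17


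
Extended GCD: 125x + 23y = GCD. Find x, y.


Tabular extended Euclidean (each row: r = 125*s + 23*t):
r=125, s=1, t=0
r=23, s=0, t=1
q=5: r=10, s=1, t=-5   [125*(1) + 23*(-5) = 10]
q=2: r=3, s=-2, t=11   [125*(-2) + 23*(11) = 3]
q=3: r=1, s=7, t=-38   [125*(7) + 23*(-38) = 1]
q=3: r=0, s=-23, t=125   [125*(-23) + 23*(125) = 0]
GCD = 1; from the row with r=1: x=7, y=-38
Check: 125*(7) + 23*(-38) = 875 - 874 = 1

GCD = 1, x = 7, y = -38


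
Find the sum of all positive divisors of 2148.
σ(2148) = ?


Divisors of 2148: 1, 2, 3, 4, 6, 12, 179, 358, 537, 716, 1074, 2148
Sum = 1 + 2 + 3 + 4 + 6 + 12 + 179 + 358 + 537 + 716 + 1074 + 2148 = 5040

σ(2148) = 5040


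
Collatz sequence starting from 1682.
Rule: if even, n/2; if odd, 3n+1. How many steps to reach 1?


1682 → 841 → 2524 → 1262 → 631 → 1894 → 947 → 2842 → 1421 → 4264 → 2132 → 1066 → 533 → 1600 → 800 → 400 → 200 → 100 → 50 → 25 → 76 → 38 → 19 → 58 → 29 → 88 → 44 → 22 → 11 → 34 → 17 → 52 → 26 → 13 → 40 → 20 → 10 → 5 → 16 → 8 → 4 → 2 → 1
Total steps = 42

42 steps


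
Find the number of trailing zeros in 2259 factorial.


floor(2259/5) = 451
floor(2259/25) = 90
floor(2259/125) = 18
floor(2259/625) = 3
Total = 562

562 trailing zeros


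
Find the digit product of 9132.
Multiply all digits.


9 × 1 × 3 × 2 = 54


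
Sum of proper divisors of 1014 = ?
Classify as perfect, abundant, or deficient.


Proper divisors: 1, 2, 3, 6, 13, 26, 39, 78, 169, 338, 507
Sum = 1 + 2 + 3 + 6 + 13 + 26 + 39 + 78 + 169 + 338 + 507 = 1182
1182 > 1014 → abundant

s(1014) = 1182 (abundant)


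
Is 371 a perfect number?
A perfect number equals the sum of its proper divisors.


Proper divisors of 371: 1, 7, 53
Sum = 1 + 7 + 53 = 61

No, 371 is not perfect (61 ≠ 371)


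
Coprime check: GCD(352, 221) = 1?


Euclidean algorithm:
352 = 1 * 221 + 131
221 = 1 * 131 + 90
131 = 1 * 90 + 41
90 = 2 * 41 + 8
41 = 5 * 8 + 1
8 = 8 * 1 + 0
GCD(352, 221) = 1

Yes, coprime (GCD = 1)


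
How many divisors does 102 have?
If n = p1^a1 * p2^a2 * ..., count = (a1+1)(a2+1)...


102 = 2^1 × 3^1 × 17^1
d(102) = (1+1) × (1+1) × (1+1) = 8

8 divisors


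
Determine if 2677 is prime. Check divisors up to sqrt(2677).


Check divisors up to sqrt(2677) = 51.7397
No divisors found.
2677 is prime.

Yes, 2677 is prime


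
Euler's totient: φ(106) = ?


106 = 2 × 53
Prime factors: 2, 53
φ(106) = 106 × (1-1/2) × (1-1/53)
= 106 × 1/2 × 52/53 = 52

φ(106) = 52


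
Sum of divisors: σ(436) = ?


Divisors of 436: 1, 2, 4, 109, 218, 436
Sum = 1 + 2 + 4 + 109 + 218 + 436 = 770

σ(436) = 770


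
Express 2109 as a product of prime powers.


2109 / 3 = 703
703 / 19 = 37
37 / 37 = 1
2109 = 3 × 19 × 37


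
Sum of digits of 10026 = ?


1 + 0 + 0 + 2 + 6 = 9


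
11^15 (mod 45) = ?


11^1 mod 45 = 11
11^2 mod 45 = 31
11^3 mod 45 = 26
11^4 mod 45 = 16
11^5 mod 45 = 41
11^6 mod 45 = 1
11^7 mod 45 = 11
11^8 mod 45 = 31
11^9 mod 45 = 26
11^10 mod 45 = 16
11^11 mod 45 = 41
11^12 mod 45 = 1
11^13 mod 45 = 11
11^14 mod 45 = 31
11^15 mod 45 = 26


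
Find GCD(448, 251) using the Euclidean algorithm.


448 = 1 * 251 + 197
251 = 1 * 197 + 54
197 = 3 * 54 + 35
54 = 1 * 35 + 19
35 = 1 * 19 + 16
19 = 1 * 16 + 3
16 = 5 * 3 + 1
3 = 3 * 1 + 0
GCD = 1


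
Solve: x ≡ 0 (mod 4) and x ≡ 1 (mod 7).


M = 4*7 = 28
M1 = M/4 = 7, M2 = M/7 = 4
M1^(-1) mod 4 = 3, M2^(-1) mod 7 = 2
x = 0*7*3 + 1*4*2 = 8
8 mod 28 = 8
Check: 8 mod 4 = 0 ✓, 8 mod 7 = 1 ✓

x ≡ 8 (mod 28)


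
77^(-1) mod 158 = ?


Use the extended Euclidean algorithm on (158, 77); each row r = 158*s + 77*t:
r=158, s=1, t=0
r=77, s=0, t=1
q=2: r=4, s=1, t=-2   [158*(1) + 77*(-2) = 4]
q=19: r=1, s=-19, t=39   [158*(-19) + 77*(39) = 1]
q=4: r=0, s=77, t=-158   [158*(77) + 77*(-158) = 0]
GCD = 1 with t = 39, so 77*(39) ≡ 1 (mod 158)
Inverse = 39 mod 158 = 39
Check: 77 * 39 = 3003 ≡ 1 (mod 158)

77^(-1) ≡ 39 (mod 158)


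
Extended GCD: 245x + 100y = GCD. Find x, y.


Tabular extended Euclidean (each row: r = 245*s + 100*t):
r=245, s=1, t=0
r=100, s=0, t=1
q=2: r=45, s=1, t=-2   [245*(1) + 100*(-2) = 45]
q=2: r=10, s=-2, t=5   [245*(-2) + 100*(5) = 10]
q=4: r=5, s=9, t=-22   [245*(9) + 100*(-22) = 5]
q=2: r=0, s=-20, t=49   [245*(-20) + 100*(49) = 0]
GCD = 5; from the row with r=5: x=9, y=-22
Check: 245*(9) + 100*(-22) = 2205 - 2200 = 5

GCD = 5, x = 9, y = -22


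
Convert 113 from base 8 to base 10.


113 (base 8) = 75 (decimal)
75 (decimal) = 75 (base 10)


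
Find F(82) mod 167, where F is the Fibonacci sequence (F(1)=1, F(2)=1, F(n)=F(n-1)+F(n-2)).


F(k) mod 167 for k=1..82:
1, 1, 2, 3, 5, 8, 13, 21, 34, 55, 89, 144, 66, 43, 109, 152, 94, 79, 6, 85, 91, 9, 100, 109, 42, 151, 26, 10, 36, 46, 82, 128, 43, 4, 47, 51, 98, 149, 80, 62, 142, 37, 12, 49, 61, 110, 4, 114, 118, 65, 16, 81, 97, 11, 108, 119, 60, 12, 72, 84, 156, 73, 62, 135, 30, 165, 28, 26, 54, 80, 134, 47, 14, 61, 75, 136, 44, 13, 57, 70, 127, 30
F(82) mod 167 = 30


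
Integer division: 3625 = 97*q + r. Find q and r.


3625 = 97 * 37 + 36
Check: 3589 + 36 = 3625

q = 37, r = 36


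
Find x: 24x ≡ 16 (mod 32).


GCD(24, 32) = 8 divides 16
Divide: 3x ≡ 2 (mod 4)
x ≡ 2 (mod 4)


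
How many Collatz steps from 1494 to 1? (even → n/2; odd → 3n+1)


1494 → 747 → 2242 → 1121 → 3364 → 1682 → 841 → 2524 → 1262 → 631 → 1894 → 947 → 2842 → 1421 → 4264 → 2132 → 1066 → 533 → 1600 → 800 → 400 → 200 → 100 → 50 → 25 → 76 → 38 → 19 → 58 → 29 → 88 → 44 → 22 → 11 → 34 → 17 → 52 → 26 → 13 → 40 → 20 → 10 → 5 → 16 → 8 → 4 → 2 → 1
Total steps = 47

47 steps


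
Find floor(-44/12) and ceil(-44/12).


-44/12 = -3.6667
floor = -4
ceil = -3

floor = -4, ceil = -3


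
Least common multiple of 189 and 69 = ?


GCD(189, 69) = 3
LCM = 189*69/3 = 13041/3 = 4347

LCM = 4347


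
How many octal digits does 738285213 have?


738285213 in base 8 = 5400253235
Number of digits = 10

10 digits (base 8)


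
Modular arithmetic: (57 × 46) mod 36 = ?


57 × 46 = 2622
2622 mod 36 = 30


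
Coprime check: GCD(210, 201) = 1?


Euclidean algorithm:
210 = 1 * 201 + 9
201 = 22 * 9 + 3
9 = 3 * 3 + 0
GCD(210, 201) = 3

No, not coprime (GCD = 3)


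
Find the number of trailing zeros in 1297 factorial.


floor(1297/5) = 259
floor(1297/25) = 51
floor(1297/125) = 10
floor(1297/625) = 2
Total = 322

322 trailing zeros


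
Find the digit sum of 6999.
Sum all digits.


6 + 9 + 9 + 9 = 33


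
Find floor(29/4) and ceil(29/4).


29/4 = 7.2500
floor = 7
ceil = 8

floor = 7, ceil = 8


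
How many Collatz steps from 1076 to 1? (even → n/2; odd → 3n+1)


1076 → 538 → 269 → 808 → 404 → 202 → 101 → 304 → 152 → 76 → 38 → 19 → 58 → 29 → 88 → 44 → 22 → 11 → 34 → 17 → 52 → 26 → 13 → 40 → 20 → 10 → 5 → 16 → 8 → 4 → 2 → 1
Total steps = 31

31 steps


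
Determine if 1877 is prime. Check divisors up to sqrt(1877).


Check divisors up to sqrt(1877) = 43.3244
No divisors found.
1877 is prime.

Yes, 1877 is prime


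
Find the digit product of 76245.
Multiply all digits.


7 × 6 × 2 × 4 × 5 = 1680


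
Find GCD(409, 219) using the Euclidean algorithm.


409 = 1 * 219 + 190
219 = 1 * 190 + 29
190 = 6 * 29 + 16
29 = 1 * 16 + 13
16 = 1 * 13 + 3
13 = 4 * 3 + 1
3 = 3 * 1 + 0
GCD = 1


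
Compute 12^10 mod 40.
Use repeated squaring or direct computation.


12^1 mod 40 = 12
12^2 mod 40 = 24
12^3 mod 40 = 8
12^4 mod 40 = 16
12^5 mod 40 = 32
12^6 mod 40 = 24
12^7 mod 40 = 8
12^8 mod 40 = 16
12^9 mod 40 = 32
12^10 mod 40 = 24


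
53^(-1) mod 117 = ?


Use the extended Euclidean algorithm on (117, 53); each row r = 117*s + 53*t:
r=117, s=1, t=0
r=53, s=0, t=1
q=2: r=11, s=1, t=-2   [117*(1) + 53*(-2) = 11]
q=4: r=9, s=-4, t=9   [117*(-4) + 53*(9) = 9]
q=1: r=2, s=5, t=-11   [117*(5) + 53*(-11) = 2]
q=4: r=1, s=-24, t=53   [117*(-24) + 53*(53) = 1]
q=2: r=0, s=53, t=-117   [117*(53) + 53*(-117) = 0]
GCD = 1 with t = 53, so 53*(53) ≡ 1 (mod 117)
Inverse = 53 mod 117 = 53
Check: 53 * 53 = 2809 ≡ 1 (mod 117)

53^(-1) ≡ 53 (mod 117)


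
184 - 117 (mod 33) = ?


184 - 117 = 67
67 mod 33 = 1


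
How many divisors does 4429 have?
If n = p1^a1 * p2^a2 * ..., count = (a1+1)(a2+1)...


4429 = 43^1 × 103^1
d(4429) = (1+1) × (1+1) = 4

4 divisors


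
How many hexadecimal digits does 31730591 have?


31730591 in base 16 = 1E42B9F
Number of digits = 7

7 digits (base 16)


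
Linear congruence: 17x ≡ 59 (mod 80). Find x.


GCD(17, 80) = 1, unique solution
a^(-1) mod 80 = 33
x = 33 * 59 mod 80 = 27

x ≡ 27 (mod 80)


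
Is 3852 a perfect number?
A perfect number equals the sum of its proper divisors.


Proper divisors of 3852: 1, 2, 3, 4, 6, 9, 12, 18, 36, 107, 214, 321, 428, 642, 963, 1284, 1926
Sum = 1 + 2 + 3 + 4 + 6 + 9 + 12 + 18 + 36 + 107 + 214 + 321 + 428 + 642 + 963 + 1284 + 1926 = 5976

No, 3852 is not perfect (5976 ≠ 3852)


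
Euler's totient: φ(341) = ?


341 = 11 × 31
Prime factors: 11, 31
φ(341) = 341 × (1-1/11) × (1-1/31)
= 341 × 10/11 × 30/31 = 300

φ(341) = 300


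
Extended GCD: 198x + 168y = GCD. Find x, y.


Tabular extended Euclidean (each row: r = 198*s + 168*t):
r=198, s=1, t=0
r=168, s=0, t=1
q=1: r=30, s=1, t=-1   [198*(1) + 168*(-1) = 30]
q=5: r=18, s=-5, t=6   [198*(-5) + 168*(6) = 18]
q=1: r=12, s=6, t=-7   [198*(6) + 168*(-7) = 12]
q=1: r=6, s=-11, t=13   [198*(-11) + 168*(13) = 6]
q=2: r=0, s=28, t=-33   [198*(28) + 168*(-33) = 0]
GCD = 6; from the row with r=6: x=-11, y=13
Check: 198*(-11) + 168*(13) = -2178 + 2184 = 6

GCD = 6, x = -11, y = 13


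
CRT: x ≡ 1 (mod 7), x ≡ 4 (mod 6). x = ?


M = 7*6 = 42
M1 = M/7 = 6, M2 = M/6 = 7
M1^(-1) mod 7 = 6, M2^(-1) mod 6 = 1
x = 1*6*6 + 4*7*1 = 64
64 mod 42 = 22
Check: 22 mod 7 = 1 ✓, 22 mod 6 = 4 ✓

x ≡ 22 (mod 42)


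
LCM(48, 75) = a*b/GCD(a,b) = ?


GCD(48, 75) = 3
LCM = 48*75/3 = 3600/3 = 1200

LCM = 1200


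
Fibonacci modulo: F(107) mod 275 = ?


F(k) mod 275 for k=1..107:
1, 1, 2, 3, 5, 8, 13, 21, 34, 55, 89, 144, 233, 102, 60, 162, 222, 109, 56, 165, 221, 111, 57, 168, 225, 118, 68, 186, 254, 165, 144, 34, 178, 212, 115, 52, 167, 219, 111, 55, 166, 221, 112, 58, 170, 228, 123, 76, 199, 0, 199, 199, 123, 47, 170, 217, 112, 54, 166, 220, 111, 56, 167, 223, 115, 63, 178, 241, 144, 110, 254, 89, 68, 157, 225, 107, 57, 164, 221, 110, 56, 166, 222, 113, 60, 173, 233, 131, 89, 220, 34, 254, 13, 267, 5, 272, 2, 274, 1, 0, 1, 1, 2, 3, 5, 8, 13
F(107) mod 275 = 13


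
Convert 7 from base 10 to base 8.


7 (base 10) = 7 (decimal)
7 (decimal) = 7 (base 8)


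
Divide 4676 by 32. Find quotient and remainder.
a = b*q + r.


4676 = 32 * 146 + 4
Check: 4672 + 4 = 4676

q = 146, r = 4


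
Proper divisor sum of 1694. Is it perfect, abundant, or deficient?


Proper divisors: 1, 2, 7, 11, 14, 22, 77, 121, 154, 242, 847
Sum = 1 + 2 + 7 + 11 + 14 + 22 + 77 + 121 + 154 + 242 + 847 = 1498
1498 < 1694 → deficient

s(1694) = 1498 (deficient)


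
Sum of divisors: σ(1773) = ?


Divisors of 1773: 1, 3, 9, 197, 591, 1773
Sum = 1 + 3 + 9 + 197 + 591 + 1773 = 2574

σ(1773) = 2574


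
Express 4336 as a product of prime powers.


4336 / 2 = 2168
2168 / 2 = 1084
1084 / 2 = 542
542 / 2 = 271
271 / 271 = 1
4336 = 2^4 × 271


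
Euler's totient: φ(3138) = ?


3138 = 2 × 3 × 523
Prime factors: 2, 3, 523
φ(3138) = 3138 × (1-1/2) × (1-1/3) × (1-1/523)
= 3138 × 1/2 × 2/3 × 522/523 = 1044

φ(3138) = 1044


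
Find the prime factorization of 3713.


3713 / 47 = 79
79 / 79 = 1
3713 = 47 × 79


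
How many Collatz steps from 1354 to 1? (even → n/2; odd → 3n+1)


1354 → 677 → 2032 → 1016 → 508 → 254 → 127 → 382 → 191 → 574 → 287 → 862 → 431 → 1294 → 647 → 1942 → 971 → 2914 → 1457 → 4372 → 2186 → 1093 → 3280 → 1640 → 820 → 410 → 205 → 616 → 308 → 154 → 77 → 232 → 116 → 58 → 29 → 88 → 44 → 22 → 11 → 34 → 17 → 52 → 26 → 13 → 40 → 20 → 10 → 5 → 16 → 8 → 4 → 2 → 1
Total steps = 52

52 steps


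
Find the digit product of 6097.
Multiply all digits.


6 × 0 × 9 × 7 = 0


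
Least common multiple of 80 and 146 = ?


GCD(80, 146) = 2
LCM = 80*146/2 = 11680/2 = 5840

LCM = 5840


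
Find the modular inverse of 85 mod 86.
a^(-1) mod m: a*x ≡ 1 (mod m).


Use the extended Euclidean algorithm on (86, 85); each row r = 86*s + 85*t:
r=86, s=1, t=0
r=85, s=0, t=1
q=1: r=1, s=1, t=-1   [86*(1) + 85*(-1) = 1]
q=85: r=0, s=-85, t=86   [86*(-85) + 85*(86) = 0]
GCD = 1 with t = -1, so 85*(-1) ≡ 1 (mod 86)
Inverse = -1 mod 86 = 85
Check: 85 * 85 = 7225 ≡ 1 (mod 86)

85^(-1) ≡ 85 (mod 86)


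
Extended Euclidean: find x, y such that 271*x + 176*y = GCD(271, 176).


Tabular extended Euclidean (each row: r = 271*s + 176*t):
r=271, s=1, t=0
r=176, s=0, t=1
q=1: r=95, s=1, t=-1   [271*(1) + 176*(-1) = 95]
q=1: r=81, s=-1, t=2   [271*(-1) + 176*(2) = 81]
q=1: r=14, s=2, t=-3   [271*(2) + 176*(-3) = 14]
q=5: r=11, s=-11, t=17   [271*(-11) + 176*(17) = 11]
q=1: r=3, s=13, t=-20   [271*(13) + 176*(-20) = 3]
q=3: r=2, s=-50, t=77   [271*(-50) + 176*(77) = 2]
q=1: r=1, s=63, t=-97   [271*(63) + 176*(-97) = 1]
q=2: r=0, s=-176, t=271   [271*(-176) + 176*(271) = 0]
GCD = 1; from the row with r=1: x=63, y=-97
Check: 271*(63) + 176*(-97) = 17073 - 17072 = 1

GCD = 1, x = 63, y = -97


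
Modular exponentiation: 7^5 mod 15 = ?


7^1 mod 15 = 7
7^2 mod 15 = 4
7^3 mod 15 = 13
7^4 mod 15 = 1
7^5 mod 15 = 7


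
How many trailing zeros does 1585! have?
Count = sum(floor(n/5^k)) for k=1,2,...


floor(1585/5) = 317
floor(1585/25) = 63
floor(1585/125) = 12
floor(1585/625) = 2
Total = 394

394 trailing zeros


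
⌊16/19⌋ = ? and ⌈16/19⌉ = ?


16/19 = 0.8421
floor = 0
ceil = 1

floor = 0, ceil = 1


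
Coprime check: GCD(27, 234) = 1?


Euclidean algorithm:
234 = 8 * 27 + 18
27 = 1 * 18 + 9
18 = 2 * 9 + 0
GCD(27, 234) = 9

No, not coprime (GCD = 9)


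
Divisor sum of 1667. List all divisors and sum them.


Divisors of 1667: 1, 1667
Sum = 1 + 1667 = 1668

σ(1667) = 1668


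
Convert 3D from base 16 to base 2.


3D (base 16) = 61 (decimal)
61 (decimal) = 111101 (base 2)


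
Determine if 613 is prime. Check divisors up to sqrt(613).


Check divisors up to sqrt(613) = 24.7588
No divisors found.
613 is prime.

Yes, 613 is prime


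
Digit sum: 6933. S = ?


6 + 9 + 3 + 3 = 21


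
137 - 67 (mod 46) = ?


137 - 67 = 70
70 mod 46 = 24


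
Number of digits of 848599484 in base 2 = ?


848599484 in base 2 = 110010100101001001100110111100
Number of digits = 30

30 digits (base 2)


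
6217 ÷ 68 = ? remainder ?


6217 = 68 * 91 + 29
Check: 6188 + 29 = 6217

q = 91, r = 29


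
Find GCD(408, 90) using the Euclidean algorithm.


408 = 4 * 90 + 48
90 = 1 * 48 + 42
48 = 1 * 42 + 6
42 = 7 * 6 + 0
GCD = 6


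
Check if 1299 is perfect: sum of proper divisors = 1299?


Proper divisors of 1299: 1, 3, 433
Sum = 1 + 3 + 433 = 437

No, 1299 is not perfect (437 ≠ 1299)


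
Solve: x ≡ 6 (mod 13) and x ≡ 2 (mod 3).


M = 13*3 = 39
M1 = M/13 = 3, M2 = M/3 = 13
M1^(-1) mod 13 = 9, M2^(-1) mod 3 = 1
x = 6*3*9 + 2*13*1 = 188
188 mod 39 = 32
Check: 32 mod 13 = 6 ✓, 32 mod 3 = 2 ✓

x ≡ 32 (mod 39)


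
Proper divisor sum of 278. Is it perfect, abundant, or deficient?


Proper divisors: 1, 2, 139
Sum = 1 + 2 + 139 = 142
142 < 278 → deficient

s(278) = 142 (deficient)


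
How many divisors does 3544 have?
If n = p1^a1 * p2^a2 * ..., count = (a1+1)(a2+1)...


3544 = 2^3 × 443^1
d(3544) = (3+1) × (1+1) = 8

8 divisors


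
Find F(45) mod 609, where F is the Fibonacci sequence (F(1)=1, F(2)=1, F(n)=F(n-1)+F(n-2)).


F(k) mod 609 for k=1..45:
1, 1, 2, 3, 5, 8, 13, 21, 34, 55, 89, 144, 233, 377, 1, 378, 379, 148, 527, 66, 593, 50, 34, 84, 118, 202, 320, 522, 233, 146, 379, 525, 295, 211, 506, 108, 5, 113, 118, 231, 349, 580, 320, 291, 2
F(45) mod 609 = 2


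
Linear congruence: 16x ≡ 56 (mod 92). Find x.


GCD(16, 92) = 4 divides 56
Divide: 4x ≡ 14 (mod 23)
x ≡ 15 (mod 23)


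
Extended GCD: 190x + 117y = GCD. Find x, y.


Tabular extended Euclidean (each row: r = 190*s + 117*t):
r=190, s=1, t=0
r=117, s=0, t=1
q=1: r=73, s=1, t=-1   [190*(1) + 117*(-1) = 73]
q=1: r=44, s=-1, t=2   [190*(-1) + 117*(2) = 44]
q=1: r=29, s=2, t=-3   [190*(2) + 117*(-3) = 29]
q=1: r=15, s=-3, t=5   [190*(-3) + 117*(5) = 15]
q=1: r=14, s=5, t=-8   [190*(5) + 117*(-8) = 14]
q=1: r=1, s=-8, t=13   [190*(-8) + 117*(13) = 1]
q=14: r=0, s=117, t=-190   [190*(117) + 117*(-190) = 0]
GCD = 1; from the row with r=1: x=-8, y=13
Check: 190*(-8) + 117*(13) = -1520 + 1521 = 1

GCD = 1, x = -8, y = 13


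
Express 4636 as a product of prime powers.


4636 / 2 = 2318
2318 / 2 = 1159
1159 / 19 = 61
61 / 61 = 1
4636 = 2^2 × 19 × 61


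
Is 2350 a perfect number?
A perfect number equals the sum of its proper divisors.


Proper divisors of 2350: 1, 2, 5, 10, 25, 47, 50, 94, 235, 470, 1175
Sum = 1 + 2 + 5 + 10 + 25 + 47 + 50 + 94 + 235 + 470 + 1175 = 2114

No, 2350 is not perfect (2114 ≠ 2350)


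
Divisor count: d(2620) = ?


2620 = 2^2 × 5^1 × 131^1
d(2620) = (2+1) × (1+1) × (1+1) = 12

12 divisors


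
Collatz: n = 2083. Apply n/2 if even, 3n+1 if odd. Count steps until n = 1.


2083 → 6250 → 3125 → 9376 → 4688 → 2344 → 1172 → 586 → 293 → 880 → 440 → 220 → 110 → 55 → 166 → 83 → 250 → 125 → 376 → 188 → 94 → 47 → 142 → 71 → 214 → 107 → 322 → 161 → 484 → 242 → 121 → 364 → 182 → 91 → 274 → 137 → 412 → 206 → 103 → 310 → 155 → 466 → 233 → 700 → 350 → 175 → 526 → 263 → 790 → 395 → 1186 → 593 → 1780 → 890 → 445 → 1336 → 668 → 334 → 167 → 502 → 251 → 754 → 377 → 1132 → 566 → 283 → 850 → 425 → 1276 → 638 → 319 → 958 → 479 → 1438 → 719 → 2158 → 1079 → 3238 → 1619 → 4858 → 2429 → 7288 → 3644 → 1822 → 911 → 2734 → 1367 → 4102 → 2051 → 6154 → 3077 → 9232 → 4616 → 2308 → 1154 → 577 → 1732 → 866 → 433 → 1300 → 650 → 325 → 976 → 488 → 244 → 122 → 61 → 184 → 92 → 46 → 23 → 70 → 35 → 106 → 53 → 160 → 80 → 40 → 20 → 10 → 5 → 16 → 8 → 4 → 2 → 1
Total steps = 125

125 steps


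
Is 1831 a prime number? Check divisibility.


Check divisors up to sqrt(1831) = 42.7902
No divisors found.
1831 is prime.

Yes, 1831 is prime


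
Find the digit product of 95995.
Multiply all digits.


9 × 5 × 9 × 9 × 5 = 18225


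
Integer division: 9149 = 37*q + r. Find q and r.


9149 = 37 * 247 + 10
Check: 9139 + 10 = 9149

q = 247, r = 10


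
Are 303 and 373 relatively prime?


Euclidean algorithm:
373 = 1 * 303 + 70
303 = 4 * 70 + 23
70 = 3 * 23 + 1
23 = 23 * 1 + 0
GCD(303, 373) = 1

Yes, coprime (GCD = 1)


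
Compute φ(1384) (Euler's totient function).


1384 = 2^3 × 173
Prime factors: 2, 173
φ(1384) = 1384 × (1-1/2) × (1-1/173)
= 1384 × 1/2 × 172/173 = 688

φ(1384) = 688


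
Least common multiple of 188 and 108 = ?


GCD(188, 108) = 4
LCM = 188*108/4 = 20304/4 = 5076

LCM = 5076


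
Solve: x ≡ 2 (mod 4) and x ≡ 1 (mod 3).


M = 4*3 = 12
M1 = M/4 = 3, M2 = M/3 = 4
M1^(-1) mod 4 = 3, M2^(-1) mod 3 = 1
x = 2*3*3 + 1*4*1 = 22
22 mod 12 = 10
Check: 10 mod 4 = 2 ✓, 10 mod 3 = 1 ✓

x ≡ 10 (mod 12)


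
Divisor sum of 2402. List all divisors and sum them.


Divisors of 2402: 1, 2, 1201, 2402
Sum = 1 + 2 + 1201 + 2402 = 3606

σ(2402) = 3606


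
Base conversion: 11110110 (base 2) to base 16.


11110110 (base 2) = 246 (decimal)
246 (decimal) = F6 (base 16)


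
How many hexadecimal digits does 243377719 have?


243377719 in base 16 = E81A637
Number of digits = 7

7 digits (base 16)


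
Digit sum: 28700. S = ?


2 + 8 + 7 + 0 + 0 = 17


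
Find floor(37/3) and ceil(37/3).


37/3 = 12.3333
floor = 12
ceil = 13

floor = 12, ceil = 13


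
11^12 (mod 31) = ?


11^1 mod 31 = 11
11^2 mod 31 = 28
11^3 mod 31 = 29
11^4 mod 31 = 9
11^5 mod 31 = 6
11^6 mod 31 = 4
11^7 mod 31 = 13
11^8 mod 31 = 19
11^9 mod 31 = 23
11^10 mod 31 = 5
11^11 mod 31 = 24
11^12 mod 31 = 16


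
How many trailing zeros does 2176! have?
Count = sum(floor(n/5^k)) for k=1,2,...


floor(2176/5) = 435
floor(2176/25) = 87
floor(2176/125) = 17
floor(2176/625) = 3
Total = 542

542 trailing zeros


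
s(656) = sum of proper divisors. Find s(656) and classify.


Proper divisors: 1, 2, 4, 8, 16, 41, 82, 164, 328
Sum = 1 + 2 + 4 + 8 + 16 + 41 + 82 + 164 + 328 = 646
646 < 656 → deficient

s(656) = 646 (deficient)


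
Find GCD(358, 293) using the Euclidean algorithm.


358 = 1 * 293 + 65
293 = 4 * 65 + 33
65 = 1 * 33 + 32
33 = 1 * 32 + 1
32 = 32 * 1 + 0
GCD = 1


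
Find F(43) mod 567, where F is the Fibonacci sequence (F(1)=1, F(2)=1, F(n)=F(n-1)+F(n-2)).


F(k) mod 567 for k=1..43:
1, 1, 2, 3, 5, 8, 13, 21, 34, 55, 89, 144, 233, 377, 43, 420, 463, 316, 212, 528, 173, 134, 307, 441, 181, 55, 236, 291, 527, 251, 211, 462, 106, 1, 107, 108, 215, 323, 538, 294, 265, 559, 257
F(43) mod 567 = 257


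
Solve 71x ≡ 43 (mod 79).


GCD(71, 79) = 1, unique solution
a^(-1) mod 79 = 69
x = 69 * 43 mod 79 = 44

x ≡ 44 (mod 79)


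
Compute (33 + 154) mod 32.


33 + 154 = 187
187 mod 32 = 27


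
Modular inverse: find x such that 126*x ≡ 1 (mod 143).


Use the extended Euclidean algorithm on (143, 126); each row r = 143*s + 126*t:
r=143, s=1, t=0
r=126, s=0, t=1
q=1: r=17, s=1, t=-1   [143*(1) + 126*(-1) = 17]
q=7: r=7, s=-7, t=8   [143*(-7) + 126*(8) = 7]
q=2: r=3, s=15, t=-17   [143*(15) + 126*(-17) = 3]
q=2: r=1, s=-37, t=42   [143*(-37) + 126*(42) = 1]
q=3: r=0, s=126, t=-143   [143*(126) + 126*(-143) = 0]
GCD = 1 with t = 42, so 126*(42) ≡ 1 (mod 143)
Inverse = 42 mod 143 = 42
Check: 126 * 42 = 5292 ≡ 1 (mod 143)

126^(-1) ≡ 42 (mod 143)


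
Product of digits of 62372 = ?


6 × 2 × 3 × 7 × 2 = 504


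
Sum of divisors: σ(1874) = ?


Divisors of 1874: 1, 2, 937, 1874
Sum = 1 + 2 + 937 + 1874 = 2814

σ(1874) = 2814


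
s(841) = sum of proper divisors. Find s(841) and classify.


Proper divisors: 1, 29
Sum = 1 + 29 = 30
30 < 841 → deficient

s(841) = 30 (deficient)


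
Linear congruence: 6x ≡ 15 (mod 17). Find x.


GCD(6, 17) = 1, unique solution
a^(-1) mod 17 = 3
x = 3 * 15 mod 17 = 11

x ≡ 11 (mod 17)


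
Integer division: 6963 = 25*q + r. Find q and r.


6963 = 25 * 278 + 13
Check: 6950 + 13 = 6963

q = 278, r = 13


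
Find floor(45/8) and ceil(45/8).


45/8 = 5.6250
floor = 5
ceil = 6

floor = 5, ceil = 6


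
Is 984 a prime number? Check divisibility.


984 / 2 = 492 (exact division)
984 is NOT prime.

No, 984 is not prime


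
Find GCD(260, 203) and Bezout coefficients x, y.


Tabular extended Euclidean (each row: r = 260*s + 203*t):
r=260, s=1, t=0
r=203, s=0, t=1
q=1: r=57, s=1, t=-1   [260*(1) + 203*(-1) = 57]
q=3: r=32, s=-3, t=4   [260*(-3) + 203*(4) = 32]
q=1: r=25, s=4, t=-5   [260*(4) + 203*(-5) = 25]
q=1: r=7, s=-7, t=9   [260*(-7) + 203*(9) = 7]
q=3: r=4, s=25, t=-32   [260*(25) + 203*(-32) = 4]
q=1: r=3, s=-32, t=41   [260*(-32) + 203*(41) = 3]
q=1: r=1, s=57, t=-73   [260*(57) + 203*(-73) = 1]
q=3: r=0, s=-203, t=260   [260*(-203) + 203*(260) = 0]
GCD = 1; from the row with r=1: x=57, y=-73
Check: 260*(57) + 203*(-73) = 14820 - 14819 = 1

GCD = 1, x = 57, y = -73


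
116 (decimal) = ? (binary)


116 (base 10) = 116 (decimal)
116 (decimal) = 1110100 (base 2)


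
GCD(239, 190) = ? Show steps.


239 = 1 * 190 + 49
190 = 3 * 49 + 43
49 = 1 * 43 + 6
43 = 7 * 6 + 1
6 = 6 * 1 + 0
GCD = 1


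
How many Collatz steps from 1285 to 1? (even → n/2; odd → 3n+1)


1285 → 3856 → 1928 → 964 → 482 → 241 → 724 → 362 → 181 → 544 → 272 → 136 → 68 → 34 → 17 → 52 → 26 → 13 → 40 → 20 → 10 → 5 → 16 → 8 → 4 → 2 → 1
Total steps = 26

26 steps


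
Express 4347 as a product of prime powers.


4347 / 3 = 1449
1449 / 3 = 483
483 / 3 = 161
161 / 7 = 23
23 / 23 = 1
4347 = 3^3 × 7 × 23


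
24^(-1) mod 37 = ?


Use the extended Euclidean algorithm on (37, 24); each row r = 37*s + 24*t:
r=37, s=1, t=0
r=24, s=0, t=1
q=1: r=13, s=1, t=-1   [37*(1) + 24*(-1) = 13]
q=1: r=11, s=-1, t=2   [37*(-1) + 24*(2) = 11]
q=1: r=2, s=2, t=-3   [37*(2) + 24*(-3) = 2]
q=5: r=1, s=-11, t=17   [37*(-11) + 24*(17) = 1]
q=2: r=0, s=24, t=-37   [37*(24) + 24*(-37) = 0]
GCD = 1 with t = 17, so 24*(17) ≡ 1 (mod 37)
Inverse = 17 mod 37 = 17
Check: 24 * 17 = 408 ≡ 1 (mod 37)

24^(-1) ≡ 17 (mod 37)


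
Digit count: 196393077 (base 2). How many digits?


196393077 in base 2 = 1011101101001011100001110101
Number of digits = 28

28 digits (base 2)


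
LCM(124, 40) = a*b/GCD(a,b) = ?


GCD(124, 40) = 4
LCM = 124*40/4 = 4960/4 = 1240

LCM = 1240


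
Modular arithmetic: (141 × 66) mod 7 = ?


141 × 66 = 9306
9306 mod 7 = 3


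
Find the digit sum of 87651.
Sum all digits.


8 + 7 + 6 + 5 + 1 = 27


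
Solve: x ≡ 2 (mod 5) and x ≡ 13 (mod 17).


M = 5*17 = 85
M1 = M/5 = 17, M2 = M/17 = 5
M1^(-1) mod 5 = 3, M2^(-1) mod 17 = 7
x = 2*17*3 + 13*5*7 = 557
557 mod 85 = 47
Check: 47 mod 5 = 2 ✓, 47 mod 17 = 13 ✓

x ≡ 47 (mod 85)


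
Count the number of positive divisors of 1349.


1349 = 19^1 × 71^1
d(1349) = (1+1) × (1+1) = 4

4 divisors


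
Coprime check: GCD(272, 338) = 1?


Euclidean algorithm:
338 = 1 * 272 + 66
272 = 4 * 66 + 8
66 = 8 * 8 + 2
8 = 4 * 2 + 0
GCD(272, 338) = 2

No, not coprime (GCD = 2)


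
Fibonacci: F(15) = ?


Sequence: 1, 1, 2, 3, 5, 8, 13, 21, 34, 55, 89, 144, 233, 377, 610
F(15) = 610


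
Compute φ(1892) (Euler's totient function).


1892 = 2^2 × 11 × 43
Prime factors: 2, 11, 43
φ(1892) = 1892 × (1-1/2) × (1-1/11) × (1-1/43)
= 1892 × 1/2 × 10/11 × 42/43 = 840

φ(1892) = 840


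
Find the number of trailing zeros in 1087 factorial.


floor(1087/5) = 217
floor(1087/25) = 43
floor(1087/125) = 8
floor(1087/625) = 1
Total = 269

269 trailing zeros


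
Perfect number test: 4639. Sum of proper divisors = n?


Proper divisors of 4639: 1
Sum = 1 = 1

No, 4639 is not perfect (1 ≠ 4639)


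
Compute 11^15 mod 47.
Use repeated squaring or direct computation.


11^1 mod 47 = 11
11^2 mod 47 = 27
11^3 mod 47 = 15
11^4 mod 47 = 24
11^5 mod 47 = 29
11^6 mod 47 = 37
11^7 mod 47 = 31
11^8 mod 47 = 12
11^9 mod 47 = 38
11^10 mod 47 = 42
11^11 mod 47 = 39
11^12 mod 47 = 6
11^13 mod 47 = 19
11^14 mod 47 = 21
11^15 mod 47 = 43


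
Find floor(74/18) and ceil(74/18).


74/18 = 4.1111
floor = 4
ceil = 5

floor = 4, ceil = 5


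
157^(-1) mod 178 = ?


Use the extended Euclidean algorithm on (178, 157); each row r = 178*s + 157*t:
r=178, s=1, t=0
r=157, s=0, t=1
q=1: r=21, s=1, t=-1   [178*(1) + 157*(-1) = 21]
q=7: r=10, s=-7, t=8   [178*(-7) + 157*(8) = 10]
q=2: r=1, s=15, t=-17   [178*(15) + 157*(-17) = 1]
q=10: r=0, s=-157, t=178   [178*(-157) + 157*(178) = 0]
GCD = 1 with t = -17, so 157*(-17) ≡ 1 (mod 178)
Inverse = -17 mod 178 = 161
Check: 157 * 161 = 25277 ≡ 1 (mod 178)

157^(-1) ≡ 161 (mod 178)


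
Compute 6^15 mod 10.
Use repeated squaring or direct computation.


6^1 mod 10 = 6
6^2 mod 10 = 6
6^3 mod 10 = 6
6^4 mod 10 = 6
6^5 mod 10 = 6
6^6 mod 10 = 6
6^7 mod 10 = 6
6^8 mod 10 = 6
6^9 mod 10 = 6
6^10 mod 10 = 6
6^11 mod 10 = 6
6^12 mod 10 = 6
6^13 mod 10 = 6
6^14 mod 10 = 6
6^15 mod 10 = 6


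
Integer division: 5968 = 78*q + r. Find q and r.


5968 = 78 * 76 + 40
Check: 5928 + 40 = 5968

q = 76, r = 40


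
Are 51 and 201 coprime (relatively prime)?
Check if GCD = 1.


Euclidean algorithm:
201 = 3 * 51 + 48
51 = 1 * 48 + 3
48 = 16 * 3 + 0
GCD(51, 201) = 3

No, not coprime (GCD = 3)


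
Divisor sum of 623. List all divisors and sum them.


Divisors of 623: 1, 7, 89, 623
Sum = 1 + 7 + 89 + 623 = 720

σ(623) = 720


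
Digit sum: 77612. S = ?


7 + 7 + 6 + 1 + 2 = 23


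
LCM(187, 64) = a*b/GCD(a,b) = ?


GCD(187, 64) = 1
LCM = 187*64/1 = 11968/1 = 11968

LCM = 11968


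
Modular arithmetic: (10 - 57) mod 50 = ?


10 - 57 = -47
-47 mod 50 = 3


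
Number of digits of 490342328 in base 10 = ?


490342328 has 9 digits in base 10
floor(log10(490342328)) + 1 = floor(8.6905) + 1 = 9

9 digits (base 10)


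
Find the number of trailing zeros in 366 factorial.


floor(366/5) = 73
floor(366/25) = 14
floor(366/125) = 2
Total = 89

89 trailing zeros


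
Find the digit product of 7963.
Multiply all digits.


7 × 9 × 6 × 3 = 1134


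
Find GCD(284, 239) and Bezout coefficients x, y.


Tabular extended Euclidean (each row: r = 284*s + 239*t):
r=284, s=1, t=0
r=239, s=0, t=1
q=1: r=45, s=1, t=-1   [284*(1) + 239*(-1) = 45]
q=5: r=14, s=-5, t=6   [284*(-5) + 239*(6) = 14]
q=3: r=3, s=16, t=-19   [284*(16) + 239*(-19) = 3]
q=4: r=2, s=-69, t=82   [284*(-69) + 239*(82) = 2]
q=1: r=1, s=85, t=-101   [284*(85) + 239*(-101) = 1]
q=2: r=0, s=-239, t=284   [284*(-239) + 239*(284) = 0]
GCD = 1; from the row with r=1: x=85, y=-101
Check: 284*(85) + 239*(-101) = 24140 - 24139 = 1

GCD = 1, x = 85, y = -101


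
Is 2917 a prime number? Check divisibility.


Check divisors up to sqrt(2917) = 54.0093
No divisors found.
2917 is prime.

Yes, 2917 is prime


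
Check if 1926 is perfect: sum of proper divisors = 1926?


Proper divisors of 1926: 1, 2, 3, 6, 9, 18, 107, 214, 321, 642, 963
Sum = 1 + 2 + 3 + 6 + 9 + 18 + 107 + 214 + 321 + 642 + 963 = 2286

No, 1926 is not perfect (2286 ≠ 1926)


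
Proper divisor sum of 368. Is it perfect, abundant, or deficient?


Proper divisors: 1, 2, 4, 8, 16, 23, 46, 92, 184
Sum = 1 + 2 + 4 + 8 + 16 + 23 + 46 + 92 + 184 = 376
376 > 368 → abundant

s(368) = 376 (abundant)


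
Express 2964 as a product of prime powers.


2964 / 2 = 1482
1482 / 2 = 741
741 / 3 = 247
247 / 13 = 19
19 / 19 = 1
2964 = 2^2 × 3 × 13 × 19


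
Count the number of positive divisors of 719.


719 = 719^1
d(719) = (1+1) = 2

2 divisors


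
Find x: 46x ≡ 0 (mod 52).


GCD(46, 52) = 2 divides 0
Divide: 23x ≡ 0 (mod 26)
x ≡ 0 (mod 26)


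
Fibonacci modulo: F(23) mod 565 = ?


F(k) mod 565 for k=1..23:
1, 1, 2, 3, 5, 8, 13, 21, 34, 55, 89, 144, 233, 377, 45, 422, 467, 324, 226, 550, 211, 196, 407
F(23) mod 565 = 407


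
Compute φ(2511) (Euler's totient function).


2511 = 3^4 × 31
Prime factors: 3, 31
φ(2511) = 2511 × (1-1/3) × (1-1/31)
= 2511 × 2/3 × 30/31 = 1620

φ(2511) = 1620


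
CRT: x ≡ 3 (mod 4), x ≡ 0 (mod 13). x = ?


M = 4*13 = 52
M1 = M/4 = 13, M2 = M/13 = 4
M1^(-1) mod 4 = 1, M2^(-1) mod 13 = 10
x = 3*13*1 + 0*4*10 = 39
39 mod 52 = 39
Check: 39 mod 4 = 3 ✓, 39 mod 13 = 0 ✓

x ≡ 39 (mod 52)


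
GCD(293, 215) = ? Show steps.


293 = 1 * 215 + 78
215 = 2 * 78 + 59
78 = 1 * 59 + 19
59 = 3 * 19 + 2
19 = 9 * 2 + 1
2 = 2 * 1 + 0
GCD = 1


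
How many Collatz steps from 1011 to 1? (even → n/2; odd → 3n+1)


1011 → 3034 → 1517 → 4552 → 2276 → 1138 → 569 → 1708 → 854 → 427 → 1282 → 641 → 1924 → 962 → 481 → 1444 → 722 → 361 → 1084 → 542 → 271 → 814 → 407 → 1222 → 611 → 1834 → 917 → 2752 → 1376 → 688 → 344 → 172 → 86 → 43 → 130 → 65 → 196 → 98 → 49 → 148 → 74 → 37 → 112 → 56 → 28 → 14 → 7 → 22 → 11 → 34 → 17 → 52 → 26 → 13 → 40 → 20 → 10 → 5 → 16 → 8 → 4 → 2 → 1
Total steps = 62

62 steps


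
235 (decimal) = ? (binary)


235 (base 10) = 235 (decimal)
235 (decimal) = 11101011 (base 2)


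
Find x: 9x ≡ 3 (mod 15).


GCD(9, 15) = 3 divides 3
Divide: 3x ≡ 1 (mod 5)
x ≡ 2 (mod 5)


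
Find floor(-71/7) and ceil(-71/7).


-71/7 = -10.1429
floor = -11
ceil = -10

floor = -11, ceil = -10


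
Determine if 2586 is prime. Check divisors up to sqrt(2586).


2586 / 2 = 1293 (exact division)
2586 is NOT prime.

No, 2586 is not prime


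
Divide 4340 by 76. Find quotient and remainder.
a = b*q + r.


4340 = 76 * 57 + 8
Check: 4332 + 8 = 4340

q = 57, r = 8


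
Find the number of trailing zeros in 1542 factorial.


floor(1542/5) = 308
floor(1542/25) = 61
floor(1542/125) = 12
floor(1542/625) = 2
Total = 383

383 trailing zeros


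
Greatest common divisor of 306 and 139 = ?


306 = 2 * 139 + 28
139 = 4 * 28 + 27
28 = 1 * 27 + 1
27 = 27 * 1 + 0
GCD = 1


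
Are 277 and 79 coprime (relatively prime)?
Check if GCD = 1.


Euclidean algorithm:
277 = 3 * 79 + 40
79 = 1 * 40 + 39
40 = 1 * 39 + 1
39 = 39 * 1 + 0
GCD(277, 79) = 1

Yes, coprime (GCD = 1)


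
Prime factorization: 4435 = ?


4435 / 5 = 887
887 / 887 = 1
4435 = 5 × 887


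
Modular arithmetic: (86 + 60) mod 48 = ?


86 + 60 = 146
146 mod 48 = 2


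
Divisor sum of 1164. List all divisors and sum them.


Divisors of 1164: 1, 2, 3, 4, 6, 12, 97, 194, 291, 388, 582, 1164
Sum = 1 + 2 + 3 + 4 + 6 + 12 + 97 + 194 + 291 + 388 + 582 + 1164 = 2744

σ(1164) = 2744


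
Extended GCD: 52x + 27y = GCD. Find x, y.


Tabular extended Euclidean (each row: r = 52*s + 27*t):
r=52, s=1, t=0
r=27, s=0, t=1
q=1: r=25, s=1, t=-1   [52*(1) + 27*(-1) = 25]
q=1: r=2, s=-1, t=2   [52*(-1) + 27*(2) = 2]
q=12: r=1, s=13, t=-25   [52*(13) + 27*(-25) = 1]
q=2: r=0, s=-27, t=52   [52*(-27) + 27*(52) = 0]
GCD = 1; from the row with r=1: x=13, y=-25
Check: 52*(13) + 27*(-25) = 676 - 675 = 1

GCD = 1, x = 13, y = -25


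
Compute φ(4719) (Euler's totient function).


4719 = 3 × 11^2 × 13
Prime factors: 3, 11, 13
φ(4719) = 4719 × (1-1/3) × (1-1/11) × (1-1/13)
= 4719 × 2/3 × 10/11 × 12/13 = 2640

φ(4719) = 2640


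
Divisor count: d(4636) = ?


4636 = 2^2 × 19^1 × 61^1
d(4636) = (2+1) × (1+1) × (1+1) = 12

12 divisors


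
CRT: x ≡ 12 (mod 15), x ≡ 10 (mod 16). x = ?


M = 15*16 = 240
M1 = M/15 = 16, M2 = M/16 = 15
M1^(-1) mod 15 = 1, M2^(-1) mod 16 = 15
x = 12*16*1 + 10*15*15 = 2442
2442 mod 240 = 42
Check: 42 mod 15 = 12 ✓, 42 mod 16 = 10 ✓

x ≡ 42 (mod 240)


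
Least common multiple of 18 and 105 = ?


GCD(18, 105) = 3
LCM = 18*105/3 = 1890/3 = 630

LCM = 630


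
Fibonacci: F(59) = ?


Sequence: 1, 1, 2, 3, 5, 8, 13, 21, 34, 55, 89, 144, 233, 377, 610, 987, 1597, 2584, 4181, 6765, 10946, 17711, 28657, 46368, 75025, 121393, 196418, 317811, 514229, 832040, 1346269, 2178309, 3524578, 5702887, 9227465, 14930352, 24157817, 39088169, 63245986, 102334155, 165580141, 267914296, 433494437, 701408733, 1134903170, 1836311903, 2971215073, 4807526976, 7778742049, 12586269025, 20365011074, 32951280099, 53316291173, 86267571272, 139583862445, 225851433717, 365435296162, 591286729879, 956722026041
F(59) = 956722026041
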